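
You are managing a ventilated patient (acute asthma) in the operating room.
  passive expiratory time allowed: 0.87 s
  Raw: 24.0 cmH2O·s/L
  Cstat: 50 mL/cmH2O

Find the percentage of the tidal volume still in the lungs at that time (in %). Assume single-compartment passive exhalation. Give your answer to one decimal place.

48.4

τ = R × C = 24.0 × 50 mL/cmH2O = 24.0 × 0.050 L/cmH2O = 1.2 s.
Passive exhalation: V(t)/V₀ = e^(−t/τ) = e^(−0.87/1.2) = 0.4843.
Fraction remaining = 0.4843 → 48.43%.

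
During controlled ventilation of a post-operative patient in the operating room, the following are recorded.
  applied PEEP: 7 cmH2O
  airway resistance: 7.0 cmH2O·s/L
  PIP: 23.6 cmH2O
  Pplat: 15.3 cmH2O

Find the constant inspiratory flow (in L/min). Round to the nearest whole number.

flow = (PIP − Pplat) / Raw = (23.6 − 15.3) / 7.0 = 1.186 L/s × 60 = 71.16 L/min.

71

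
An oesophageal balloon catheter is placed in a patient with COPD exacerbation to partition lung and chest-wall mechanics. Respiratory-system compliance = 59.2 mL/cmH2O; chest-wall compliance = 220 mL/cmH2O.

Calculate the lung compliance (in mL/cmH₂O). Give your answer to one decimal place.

81.0

1/CL = 1/Crs − 1/Ccw.
1/CL = 1/59.2 − 1/220 = 0.01235.
CL = 80.972 mL/cmH2O.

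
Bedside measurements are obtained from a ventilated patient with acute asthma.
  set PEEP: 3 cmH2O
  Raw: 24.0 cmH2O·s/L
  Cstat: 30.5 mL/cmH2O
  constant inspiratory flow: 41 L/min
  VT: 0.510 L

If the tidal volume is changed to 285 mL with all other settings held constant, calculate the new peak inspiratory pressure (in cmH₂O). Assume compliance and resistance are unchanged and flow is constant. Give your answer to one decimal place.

28.7

Flow: 41 L/min ÷ 60 = 0.6833 L/s.
PIP = Vt/C + R·V̇ + PEEP (constant-flow equation of motion).
Only the elastic term changes: ΔPIP = ΔVt / C = (285 − 510) / 30.5 = -7.377 cmH2O.
Original PIP = 510/30.5 + 24.0×0.6833 + 3 = 36.121 cmH2O; new PIP = 36.121 + (-7.377) = 28.744 cmH2O.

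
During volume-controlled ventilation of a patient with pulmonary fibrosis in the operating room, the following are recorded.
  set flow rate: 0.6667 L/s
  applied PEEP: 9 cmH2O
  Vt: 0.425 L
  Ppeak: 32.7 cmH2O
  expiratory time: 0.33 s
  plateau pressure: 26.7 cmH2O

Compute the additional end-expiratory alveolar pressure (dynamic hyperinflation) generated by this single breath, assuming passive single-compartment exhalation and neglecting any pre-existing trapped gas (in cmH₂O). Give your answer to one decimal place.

R = (PIP − Pplat)/V̇ = (32.7 − 26.7) / 0.6667 = 6.0/0.6667 = 9.0 cmH2O·s/L.
C = Vt/(Pplat − PEEP) = 425.0 / (26.7 − 9) = 425.0/17.7 = 24.011 mL/cmH2O.
τ = R × C = 9.0 × 0.02401 L/cmH2O = 0.2161 s.
Fraction remaining = e^(−Te/τ) = e^(−0.33/0.2161) = 0.2172; trapped volume = 425.0 × 0.2172 = 92.31 mL.
Additional alveolar pressure from trapping ≈ V_trapped / C = 92.31 / 24.011 = 3.844 cmH2O.

3.8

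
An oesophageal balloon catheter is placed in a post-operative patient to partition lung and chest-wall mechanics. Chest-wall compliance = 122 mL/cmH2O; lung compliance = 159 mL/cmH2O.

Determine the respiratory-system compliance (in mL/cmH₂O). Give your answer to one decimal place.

69.0

Lung and chest wall are elastances in series: 1/Crs = 1/CL + 1/Ccw.
1/Crs = 1/159 + 1/122 = 0.01449.
Crs = 69.013 mL/cmH2O.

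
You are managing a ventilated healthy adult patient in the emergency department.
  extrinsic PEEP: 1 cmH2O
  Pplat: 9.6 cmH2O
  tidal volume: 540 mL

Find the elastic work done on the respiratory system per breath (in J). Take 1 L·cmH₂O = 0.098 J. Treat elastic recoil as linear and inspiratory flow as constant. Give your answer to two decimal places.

0.23

Elastic work ≈ ½ × (Pplat − PEEP) × Vt = 0.5 × (9.6 − 1) × 0.540 L = 0.5 × 8.6 × 0.540 = 2.322 L·cmH2O.
× 0.098 J/(L·cmH2O) → 0.2276 J.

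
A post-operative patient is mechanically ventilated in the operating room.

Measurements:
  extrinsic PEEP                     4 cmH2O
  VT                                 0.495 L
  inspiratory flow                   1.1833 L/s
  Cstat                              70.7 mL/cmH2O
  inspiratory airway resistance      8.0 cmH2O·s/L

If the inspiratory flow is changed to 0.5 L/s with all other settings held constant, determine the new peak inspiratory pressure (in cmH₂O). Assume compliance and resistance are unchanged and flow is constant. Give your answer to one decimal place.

15.0

PIP = Vt/C + R·V̇ + PEEP (constant-flow equation of motion).
Only the resistive term changes: ΔPIP = R × ΔV̇ = 8.0 × (0.5 − 1.1833) = 8.0 × -0.6833 = -5.466 cmH2O.
Original PIP = 495/70.7 + 8.0×1.1833 + 4 = 20.468 cmH2O; new PIP = 20.468 + (-5.466) = 15.002 cmH2O.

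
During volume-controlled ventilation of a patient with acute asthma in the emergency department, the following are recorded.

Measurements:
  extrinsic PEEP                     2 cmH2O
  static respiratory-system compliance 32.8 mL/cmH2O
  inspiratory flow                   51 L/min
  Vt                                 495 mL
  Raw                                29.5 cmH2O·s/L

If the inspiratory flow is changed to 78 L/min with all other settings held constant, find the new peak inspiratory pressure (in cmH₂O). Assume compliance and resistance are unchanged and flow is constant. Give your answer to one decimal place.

55.4

Flow: 51 L/min ÷ 60 = 0.85 L/s.
New flow: 78 L/min ÷ 60 = 1.3 L/s.
PIP = Vt/C + R·V̇ + PEEP (constant-flow equation of motion).
Only the resistive term changes: ΔPIP = R × ΔV̇ = 29.5 × (1.3 − 0.85) = 29.5 × 0.45 = 13.275 cmH2O.
Original PIP = 495/32.8 + 29.5×0.85 + 2 = 42.166 cmH2O; new PIP = 42.166 + (13.275) = 55.441 cmH2O.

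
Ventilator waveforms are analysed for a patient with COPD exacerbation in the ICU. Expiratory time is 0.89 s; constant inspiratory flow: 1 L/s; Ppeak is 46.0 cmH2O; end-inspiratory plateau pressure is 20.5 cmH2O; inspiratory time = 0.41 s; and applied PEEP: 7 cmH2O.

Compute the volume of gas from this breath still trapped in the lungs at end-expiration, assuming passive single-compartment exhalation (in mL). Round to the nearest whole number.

Vt = flow × Ti = 1 L/s × 0.41 s × 1000 mL/L = 410.0 mL.
R = (PIP − Pplat)/V̇ = (46.0 − 20.5) / 1 = 25.5/1 = 25.5 cmH2O·s/L.
C = Vt/(Pplat − PEEP) = 410.0 / (20.5 − 7) = 410.0/13.5 = 30.37 mL/cmH2O.
τ = R × C = 25.5 × 0.03037 L/cmH2O = 0.7744 s.
Fraction remaining = e^(−Te/τ) = e^(−0.89/0.7744) = 0.3169.
Trapped volume = 410.0 × 0.3169 = 129.93 mL.

130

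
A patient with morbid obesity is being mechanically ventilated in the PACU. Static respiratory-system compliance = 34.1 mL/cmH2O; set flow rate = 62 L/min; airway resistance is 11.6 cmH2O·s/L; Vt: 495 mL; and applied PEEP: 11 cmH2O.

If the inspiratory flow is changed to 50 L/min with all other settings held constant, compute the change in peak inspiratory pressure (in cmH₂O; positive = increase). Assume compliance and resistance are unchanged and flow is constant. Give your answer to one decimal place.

-2.3

Flow: 62 L/min ÷ 60 = 1.0333 L/s.
New flow: 50 L/min ÷ 60 = 0.8333 L/s.
PIP = Vt/C + R·V̇ + PEEP (constant-flow equation of motion).
Only the resistive term changes: ΔPIP = R × ΔV̇ = 11.6 × (0.8333 − 1.0333) = 11.6 × -0.2 = -2.32 cmH2O.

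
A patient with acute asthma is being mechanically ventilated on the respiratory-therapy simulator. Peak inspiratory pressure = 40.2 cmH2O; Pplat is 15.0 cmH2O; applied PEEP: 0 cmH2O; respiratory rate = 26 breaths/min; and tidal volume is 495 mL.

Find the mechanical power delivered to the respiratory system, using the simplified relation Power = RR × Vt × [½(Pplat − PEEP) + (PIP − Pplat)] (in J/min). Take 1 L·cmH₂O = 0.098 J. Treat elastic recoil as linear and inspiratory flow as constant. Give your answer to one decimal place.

41.2

Per-breath work = Vt × [½(Pplat−PEEP) + (PIP−Pplat)] = 0.495 × [0.5×15.0 + 25.2] = 0.495 × 32.7 = 16.187 L·cmH2O.
Power = 26 × 16.187 = 420.86 L·cmH2O/min.
× 0.098 J/(L·cmH2O) → 41.244 J/min.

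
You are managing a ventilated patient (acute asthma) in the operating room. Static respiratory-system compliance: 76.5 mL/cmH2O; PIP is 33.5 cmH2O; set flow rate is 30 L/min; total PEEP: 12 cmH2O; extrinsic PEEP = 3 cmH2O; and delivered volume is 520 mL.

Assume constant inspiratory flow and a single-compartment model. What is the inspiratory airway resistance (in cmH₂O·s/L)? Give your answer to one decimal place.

29.4

Flow: 30 L/min ÷ 60 = 0.5 L/s.
Total PEEP = 12 cmH2O (set 3 + intrinsic 9); this is the baseline alveolar pressure.
Equation of motion (constant flow): PIP = Vt/C + R·V̇ + PEEP.
R·V̇ = PIP − Vt/C − PEEP = 33.5 − 520/76.5 − 12 = 33.5 − 6.797 − 12 = 14.703 cmH2O.
R = 14.703 / 0.5 = 29.406 cmH2O·s/L.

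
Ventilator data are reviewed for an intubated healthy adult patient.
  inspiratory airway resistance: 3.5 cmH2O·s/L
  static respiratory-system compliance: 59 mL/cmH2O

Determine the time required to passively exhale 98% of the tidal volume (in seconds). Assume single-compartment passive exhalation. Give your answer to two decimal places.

τ = R × C = 3.5 × 59 mL/cmH2O = 3.5 × 0.059 L/cmH2O = 0.2065 s.
Exhaled fraction f = 1 − e^(−t/τ) → t = −τ·ln(1 − f) = −0.2065·ln(0.02) = 0.8078 s.

0.81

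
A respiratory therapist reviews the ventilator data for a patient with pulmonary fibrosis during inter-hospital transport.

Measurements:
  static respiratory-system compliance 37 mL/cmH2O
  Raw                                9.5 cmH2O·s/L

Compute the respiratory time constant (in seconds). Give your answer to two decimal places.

0.35

τ = R × C = 9.5 × 37 mL/cmH2O = 9.5 × 0.037 L/cmH2O = 0.3515 s.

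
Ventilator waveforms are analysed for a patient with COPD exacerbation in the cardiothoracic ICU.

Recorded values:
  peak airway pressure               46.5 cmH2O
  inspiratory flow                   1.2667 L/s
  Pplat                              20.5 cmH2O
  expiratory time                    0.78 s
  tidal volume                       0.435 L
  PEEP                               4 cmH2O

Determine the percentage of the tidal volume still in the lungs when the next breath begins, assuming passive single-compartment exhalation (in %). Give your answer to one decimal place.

R = (PIP − Pplat)/V̇ = (46.5 − 20.5) / 1.2667 = 26.0/1.2667 = 20.526 cmH2O·s/L.
C = Vt/(Pplat − PEEP) = 435.0 / (20.5 − 4) = 435.0/16.5 = 26.364 mL/cmH2O.
τ = R × C = 20.526 × 0.02636 L/cmH2O = 0.5411 s.
Fraction remaining at end-expiration = e^(−Te/τ) = e^(−0.78/0.5411) = 0.2366 → 23.66%.

23.7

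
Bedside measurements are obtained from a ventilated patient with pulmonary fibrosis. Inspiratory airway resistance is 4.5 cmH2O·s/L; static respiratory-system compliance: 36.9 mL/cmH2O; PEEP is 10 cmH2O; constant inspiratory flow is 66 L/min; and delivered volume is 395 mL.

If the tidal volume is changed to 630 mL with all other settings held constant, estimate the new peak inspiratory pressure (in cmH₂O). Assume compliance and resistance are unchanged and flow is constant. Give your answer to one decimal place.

32.0

Flow: 66 L/min ÷ 60 = 1.1 L/s.
PIP = Vt/C + R·V̇ + PEEP (constant-flow equation of motion).
Only the elastic term changes: ΔPIP = ΔVt / C = (630 − 395) / 36.9 = 6.369 cmH2O.
Original PIP = 395/36.9 + 4.5×1.1 + 10 = 25.655 cmH2O; new PIP = 25.655 + (6.369) = 32.024 cmH2O.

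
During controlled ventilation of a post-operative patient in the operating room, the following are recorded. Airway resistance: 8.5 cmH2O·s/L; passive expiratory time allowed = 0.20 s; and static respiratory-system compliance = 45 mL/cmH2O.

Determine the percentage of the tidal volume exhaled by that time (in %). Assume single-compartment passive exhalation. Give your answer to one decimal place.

40.7

τ = R × C = 8.5 × 45 mL/cmH2O = 8.5 × 0.045 L/cmH2O = 0.3825 s.
Passive exhalation: V(t)/V₀ = e^(−t/τ) = e^(−0.20/0.3825) = 0.5928.
Fraction exhaled = 1 − 0.5928 = 0.4072 → 40.72%.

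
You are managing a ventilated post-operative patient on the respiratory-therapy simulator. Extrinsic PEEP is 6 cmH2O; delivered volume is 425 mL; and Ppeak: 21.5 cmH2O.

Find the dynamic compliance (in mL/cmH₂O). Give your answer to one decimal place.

27.4

Dynamic compliance = Vt / (PIP − PEEP) = 425 / (21.5 − 6) = 425 / 15.5 = 27.419 mL/cmH2O.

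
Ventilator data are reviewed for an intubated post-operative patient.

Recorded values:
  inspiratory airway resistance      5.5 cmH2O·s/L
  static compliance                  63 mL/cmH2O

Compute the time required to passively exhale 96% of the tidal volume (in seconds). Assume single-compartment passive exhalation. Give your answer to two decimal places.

1.12

τ = R × C = 5.5 × 63 mL/cmH2O = 5.5 × 0.063 L/cmH2O = 0.3465 s.
Exhaled fraction f = 1 − e^(−t/τ) → t = −τ·ln(1 − f) = −0.3465·ln(0.04) = 1.115 s.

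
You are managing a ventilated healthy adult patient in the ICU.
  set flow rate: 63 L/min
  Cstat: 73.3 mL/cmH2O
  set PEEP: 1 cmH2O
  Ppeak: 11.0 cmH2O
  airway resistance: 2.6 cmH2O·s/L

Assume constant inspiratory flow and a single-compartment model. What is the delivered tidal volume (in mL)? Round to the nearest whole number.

533

Flow: 63 L/min ÷ 60 = 1.05 L/s.
Equation of motion (constant flow): PIP = Vt/C + R·V̇ + PEEP.
Vt/C = PIP − R·V̇ − PEEP = 11.0 − 2.73 − 1 = 7.27 cmH2O.
Vt = C × 7.27 = 73.3 × 7.27 = 532.89 mL.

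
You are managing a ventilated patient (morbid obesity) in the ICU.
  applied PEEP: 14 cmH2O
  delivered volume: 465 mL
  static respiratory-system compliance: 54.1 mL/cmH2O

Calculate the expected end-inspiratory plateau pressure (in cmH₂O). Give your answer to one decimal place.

22.6

Pplat = PEEP + Vt / Cstat = 14 + 465 / 54.1 = 14 + 8.595 = 22.595 cmH2O.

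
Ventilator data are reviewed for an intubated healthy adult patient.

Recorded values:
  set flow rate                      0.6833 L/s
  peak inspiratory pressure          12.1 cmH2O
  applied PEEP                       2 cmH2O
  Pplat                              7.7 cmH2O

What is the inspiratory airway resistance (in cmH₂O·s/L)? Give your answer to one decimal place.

Raw = (PIP − Pplat) / flow = (12.1 − 7.7) / 0.6833 = 4.4 / 0.6833 = 6.439 cmH2O·s/L.

6.4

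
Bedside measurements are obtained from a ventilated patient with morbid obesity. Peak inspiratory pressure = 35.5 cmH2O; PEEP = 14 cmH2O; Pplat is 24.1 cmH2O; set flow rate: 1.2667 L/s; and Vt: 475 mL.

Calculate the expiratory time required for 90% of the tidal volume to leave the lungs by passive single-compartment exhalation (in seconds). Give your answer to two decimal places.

0.97

R = (PIP − Pplat)/V̇ = (35.5 − 24.1) / 1.2667 = 11.4/1.2667 = 9.0 cmH2O·s/L.
C = Vt/(Pplat − PEEP) = 475.0 / (24.1 − 14) = 475.0/10.1 = 47.03 mL/cmH2O.
τ = R × C = 9.0 × 0.04703 L/cmH2O = 0.4233 s.
t = −τ·ln(1 − 0.90) = −0.4233·ln(0.1) = 0.9747 s.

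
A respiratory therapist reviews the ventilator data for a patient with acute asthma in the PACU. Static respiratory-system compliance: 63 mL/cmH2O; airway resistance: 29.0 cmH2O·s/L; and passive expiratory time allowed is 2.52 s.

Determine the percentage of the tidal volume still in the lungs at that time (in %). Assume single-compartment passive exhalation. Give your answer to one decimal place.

τ = R × C = 29.0 × 63 mL/cmH2O = 29.0 × 0.063 L/cmH2O = 1.827 s.
Passive exhalation: V(t)/V₀ = e^(−t/τ) = e^(−2.52/1.827) = 0.2518.
Fraction remaining = 0.2518 → 25.18%.

25.2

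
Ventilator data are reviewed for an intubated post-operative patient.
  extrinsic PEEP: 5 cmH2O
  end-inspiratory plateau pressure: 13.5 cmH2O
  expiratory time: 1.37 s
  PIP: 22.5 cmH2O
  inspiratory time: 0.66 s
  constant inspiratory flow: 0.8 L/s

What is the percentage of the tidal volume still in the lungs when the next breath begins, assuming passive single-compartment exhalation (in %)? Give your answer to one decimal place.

Vt = flow × Ti = 0.8 L/s × 0.66 s × 1000 mL/L = 528.0 mL.
R = (PIP − Pplat)/V̇ = (22.5 − 13.5) / 0.8 = 9.0/0.8 = 11.25 cmH2O·s/L.
C = Vt/(Pplat − PEEP) = 528.0 / (13.5 − 5) = 528.0/8.5 = 62.118 mL/cmH2O.
τ = R × C = 11.25 × 0.06212 L/cmH2O = 0.6989 s.
Fraction remaining at end-expiration = e^(−Te/τ) = e^(−1.37/0.6989) = 0.1408 → 14.08%.

14.1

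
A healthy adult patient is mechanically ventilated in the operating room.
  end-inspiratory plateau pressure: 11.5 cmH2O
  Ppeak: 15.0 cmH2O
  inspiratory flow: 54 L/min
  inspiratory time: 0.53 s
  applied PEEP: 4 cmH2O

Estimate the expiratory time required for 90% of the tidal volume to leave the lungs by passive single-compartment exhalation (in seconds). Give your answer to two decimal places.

Flow: 54 L/min ÷ 60 = 0.9 L/s.
Vt = flow × Ti = 0.9 L/s × 0.53 s × 1000 mL/L = 477.0 mL.
R = (PIP − Pplat)/V̇ = (15.0 − 11.5) / 0.9 = 3.5/0.9 = 3.889 cmH2O·s/L.
C = Vt/(Pplat − PEEP) = 477.0 / (11.5 − 4) = 477.0/7.5 = 63.6 mL/cmH2O.
τ = R × C = 3.889 × 0.0636 L/cmH2O = 0.2473 s.
t = −τ·ln(1 − 0.90) = −0.2473·ln(0.1) = 0.5694 s.

0.57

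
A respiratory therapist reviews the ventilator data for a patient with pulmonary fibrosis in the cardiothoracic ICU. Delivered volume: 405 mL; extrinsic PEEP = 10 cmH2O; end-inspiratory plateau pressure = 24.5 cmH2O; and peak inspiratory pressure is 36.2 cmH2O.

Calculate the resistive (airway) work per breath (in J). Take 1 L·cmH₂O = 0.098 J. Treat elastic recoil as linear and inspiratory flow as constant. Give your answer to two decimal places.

With constant inspiratory flow the resistive pressure is constant at PIP − Pplat = 36.2 − 24.5 = 11.7 cmH2O, so resistive work = 11.7 × 0.405 = 4.739 L·cmH2O.
× 0.098 J/(L·cmH2O) → 0.4644 J.

0.46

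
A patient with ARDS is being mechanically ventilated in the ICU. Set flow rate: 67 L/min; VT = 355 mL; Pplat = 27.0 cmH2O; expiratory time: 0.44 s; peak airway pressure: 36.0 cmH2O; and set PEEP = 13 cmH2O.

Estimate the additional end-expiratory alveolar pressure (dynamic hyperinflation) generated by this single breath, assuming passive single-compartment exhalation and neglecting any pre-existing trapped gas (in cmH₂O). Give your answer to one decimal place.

1.6

Flow: 67 L/min ÷ 60 = 1.1167 L/s.
R = (PIP − Pplat)/V̇ = (36.0 − 27.0) / 1.1167 = 9.0/1.1167 = 8.059 cmH2O·s/L.
C = Vt/(Pplat − PEEP) = 355.0 / (27.0 − 13) = 355.0/14.0 = 25.357 mL/cmH2O.
τ = R × C = 8.059 × 0.02536 L/cmH2O = 0.2044 s.
Fraction remaining = e^(−Te/τ) = e^(−0.44/0.2044) = 0.1162; trapped volume = 355.0 × 0.1162 = 41.251 mL.
Additional alveolar pressure from trapping ≈ V_trapped / C = 41.251 / 25.357 = 1.627 cmH2O.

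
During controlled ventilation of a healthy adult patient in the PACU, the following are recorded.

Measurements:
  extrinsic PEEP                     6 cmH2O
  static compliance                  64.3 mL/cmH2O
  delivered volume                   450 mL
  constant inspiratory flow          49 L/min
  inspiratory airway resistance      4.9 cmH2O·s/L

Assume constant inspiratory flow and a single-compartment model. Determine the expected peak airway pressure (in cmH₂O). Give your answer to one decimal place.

17.0

Flow: 49 L/min ÷ 60 = 0.8167 L/s.
Equation of motion (constant flow): PIP = Vt/C + R·V̇ + PEEP.
PIP = 450/64.3 + 4.9×0.8167 + 6 = 6.998 + 4.002 + 6 = 17.0 cmH2O.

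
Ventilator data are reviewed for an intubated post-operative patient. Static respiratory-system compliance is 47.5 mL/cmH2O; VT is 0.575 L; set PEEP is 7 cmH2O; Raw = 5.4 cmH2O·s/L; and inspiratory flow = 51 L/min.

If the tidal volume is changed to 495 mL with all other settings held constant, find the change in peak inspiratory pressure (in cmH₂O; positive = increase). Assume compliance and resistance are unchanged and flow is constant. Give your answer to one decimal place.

-1.7

PIP = Vt/C + R·V̇ + PEEP (constant-flow equation of motion).
Only the elastic term changes: ΔPIP = ΔVt / C = (495 − 575) / 47.5 = -1.684 cmH2O.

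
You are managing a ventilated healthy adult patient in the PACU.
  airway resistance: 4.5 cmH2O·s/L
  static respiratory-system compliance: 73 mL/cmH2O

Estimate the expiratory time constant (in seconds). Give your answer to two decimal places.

τ = R × C = 4.5 × 73 mL/cmH2O = 4.5 × 0.073 L/cmH2O = 0.3285 s.

0.33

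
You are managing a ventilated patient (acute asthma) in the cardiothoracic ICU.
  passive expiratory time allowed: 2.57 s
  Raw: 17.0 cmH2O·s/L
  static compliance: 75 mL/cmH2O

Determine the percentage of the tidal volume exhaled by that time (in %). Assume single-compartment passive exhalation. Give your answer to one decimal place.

86.7

τ = R × C = 17.0 × 75 mL/cmH2O = 17.0 × 0.075 L/cmH2O = 1.275 s.
Passive exhalation: V(t)/V₀ = e^(−t/τ) = e^(−2.57/1.275) = 0.1332.
Fraction exhaled = 1 − 0.1332 = 0.8668 → 86.68%.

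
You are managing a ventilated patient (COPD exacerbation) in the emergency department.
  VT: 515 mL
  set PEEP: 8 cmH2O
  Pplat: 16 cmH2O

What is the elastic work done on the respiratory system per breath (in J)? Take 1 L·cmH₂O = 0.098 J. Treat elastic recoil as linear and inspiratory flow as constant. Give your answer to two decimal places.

0.20

Elastic work ≈ ½ × (Pplat − PEEP) × Vt = 0.5 × (16 − 8) × 0.515 L = 0.5 × 8.0 × 0.515 = 2.06 L·cmH2O.
× 0.098 J/(L·cmH2O) → 0.2019 J.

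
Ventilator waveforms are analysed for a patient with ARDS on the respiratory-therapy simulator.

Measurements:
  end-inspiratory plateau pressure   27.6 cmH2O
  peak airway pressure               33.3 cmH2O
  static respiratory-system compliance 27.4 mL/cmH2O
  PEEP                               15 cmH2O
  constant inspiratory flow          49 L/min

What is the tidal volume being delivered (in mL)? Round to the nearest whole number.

345

Vt = Cstat × (Pplat − PEEP) = 27.4 × (27.6 − 15) = 27.4 × 12.6 = 345.24 mL.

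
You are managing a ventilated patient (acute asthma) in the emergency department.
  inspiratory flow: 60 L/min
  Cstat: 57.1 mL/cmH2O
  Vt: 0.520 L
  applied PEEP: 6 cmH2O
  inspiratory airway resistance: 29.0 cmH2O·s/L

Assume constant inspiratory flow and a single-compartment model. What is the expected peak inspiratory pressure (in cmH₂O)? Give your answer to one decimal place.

44.1

Flow: 60 L/min ÷ 60 = 1 L/s.
Equation of motion (constant flow): PIP = Vt/C + R·V̇ + PEEP.
PIP = 520/57.1 + 29.0×1 + 6 = 9.107 + 29.0 + 6 = 44.107 cmH2O.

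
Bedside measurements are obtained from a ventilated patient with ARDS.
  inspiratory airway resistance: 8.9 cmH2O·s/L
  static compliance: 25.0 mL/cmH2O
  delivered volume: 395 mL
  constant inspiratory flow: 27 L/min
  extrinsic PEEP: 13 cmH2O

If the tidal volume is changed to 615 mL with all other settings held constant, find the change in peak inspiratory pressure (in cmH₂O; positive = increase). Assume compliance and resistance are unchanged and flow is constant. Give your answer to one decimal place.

PIP = Vt/C + R·V̇ + PEEP (constant-flow equation of motion).
Only the elastic term changes: ΔPIP = ΔVt / C = (615 − 395) / 25.0 = 8.8 cmH2O.

8.8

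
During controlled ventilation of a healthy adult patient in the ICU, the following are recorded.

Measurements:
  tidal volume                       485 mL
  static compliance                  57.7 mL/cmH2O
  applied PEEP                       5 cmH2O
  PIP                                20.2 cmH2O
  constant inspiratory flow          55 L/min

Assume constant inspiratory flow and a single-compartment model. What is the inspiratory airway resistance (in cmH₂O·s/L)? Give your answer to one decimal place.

Flow: 55 L/min ÷ 60 = 0.9167 L/s.
Equation of motion (constant flow): PIP = Vt/C + R·V̇ + PEEP.
R·V̇ = PIP − Vt/C − PEEP = 20.2 − 485/57.7 − 5 = 20.2 − 8.406 − 5 = 6.794 cmH2O.
R = 6.794 / 0.9167 = 7.411 cmH2O·s/L.

7.4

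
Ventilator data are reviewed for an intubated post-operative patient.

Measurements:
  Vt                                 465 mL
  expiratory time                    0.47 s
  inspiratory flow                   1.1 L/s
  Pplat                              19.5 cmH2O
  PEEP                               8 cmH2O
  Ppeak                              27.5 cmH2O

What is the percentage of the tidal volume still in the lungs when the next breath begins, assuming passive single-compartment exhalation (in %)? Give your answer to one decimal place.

20.2

R = (PIP − Pplat)/V̇ = (27.5 − 19.5) / 1.1 = 8.0/1.1 = 7.273 cmH2O·s/L.
C = Vt/(Pplat − PEEP) = 465.0 / (19.5 − 8) = 465.0/11.5 = 40.435 mL/cmH2O.
τ = R × C = 7.273 × 0.04044 L/cmH2O = 0.2941 s.
Fraction remaining at end-expiration = e^(−Te/τ) = e^(−0.47/0.2941) = 0.2023 → 20.23%.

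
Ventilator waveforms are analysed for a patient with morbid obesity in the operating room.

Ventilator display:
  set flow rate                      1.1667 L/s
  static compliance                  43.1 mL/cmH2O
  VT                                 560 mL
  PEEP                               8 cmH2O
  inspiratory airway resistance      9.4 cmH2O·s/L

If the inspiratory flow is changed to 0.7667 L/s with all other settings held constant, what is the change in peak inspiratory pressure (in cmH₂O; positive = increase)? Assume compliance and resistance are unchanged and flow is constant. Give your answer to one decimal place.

PIP = Vt/C + R·V̇ + PEEP (constant-flow equation of motion).
Only the resistive term changes: ΔPIP = R × ΔV̇ = 9.4 × (0.7667 − 1.1667) = 9.4 × -0.4 = -3.76 cmH2O.

-3.8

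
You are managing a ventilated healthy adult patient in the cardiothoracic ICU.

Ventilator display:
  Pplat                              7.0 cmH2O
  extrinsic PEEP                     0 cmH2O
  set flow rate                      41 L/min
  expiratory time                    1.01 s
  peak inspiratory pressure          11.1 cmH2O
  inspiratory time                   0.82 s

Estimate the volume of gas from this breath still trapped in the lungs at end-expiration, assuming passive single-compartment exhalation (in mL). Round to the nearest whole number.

Flow: 41 L/min ÷ 60 = 0.6833 L/s.
Vt = flow × Ti = 0.6833 L/s × 0.82 s × 1000 mL/L = 560.31 mL.
R = (PIP − Pplat)/V̇ = (11.1 − 7.0) / 0.6833 = 4.1/0.6833 = 6.0 cmH2O·s/L.
C = Vt/(Pplat − PEEP) = 560.31 / (7.0 − 0) = 560.31/7.0 = 80.044 mL/cmH2O.
τ = R × C = 6.0 × 0.08004 L/cmH2O = 0.4802 s.
Fraction remaining = e^(−Te/τ) = e^(−1.01/0.4802) = 0.1221.
Trapped volume = 560.31 × 0.1221 = 68.414 mL.

68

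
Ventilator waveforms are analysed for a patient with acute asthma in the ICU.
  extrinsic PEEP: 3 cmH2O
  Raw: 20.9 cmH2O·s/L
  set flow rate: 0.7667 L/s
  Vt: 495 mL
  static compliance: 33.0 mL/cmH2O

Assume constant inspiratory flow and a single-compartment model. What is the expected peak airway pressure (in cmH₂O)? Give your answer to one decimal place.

Equation of motion (constant flow): PIP = Vt/C + R·V̇ + PEEP.
PIP = 495/33.0 + 20.9×0.7667 + 3 = 15.0 + 16.024 + 3 = 34.024 cmH2O.

34.0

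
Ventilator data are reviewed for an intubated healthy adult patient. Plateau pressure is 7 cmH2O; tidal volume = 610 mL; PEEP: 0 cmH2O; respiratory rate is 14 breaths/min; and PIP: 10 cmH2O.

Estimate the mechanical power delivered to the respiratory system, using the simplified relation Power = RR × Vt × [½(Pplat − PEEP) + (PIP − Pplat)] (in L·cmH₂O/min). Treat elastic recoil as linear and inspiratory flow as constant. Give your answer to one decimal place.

Per-breath work = Vt × [½(Pplat−PEEP) + (PIP−Pplat)] = 0.610 × [0.5×7.0 + 3.0] = 0.610 × 6.5 = 3.965 L·cmH2O.
Power = 14 × 3.965 = 55.51 L·cmH2O/min.

55.5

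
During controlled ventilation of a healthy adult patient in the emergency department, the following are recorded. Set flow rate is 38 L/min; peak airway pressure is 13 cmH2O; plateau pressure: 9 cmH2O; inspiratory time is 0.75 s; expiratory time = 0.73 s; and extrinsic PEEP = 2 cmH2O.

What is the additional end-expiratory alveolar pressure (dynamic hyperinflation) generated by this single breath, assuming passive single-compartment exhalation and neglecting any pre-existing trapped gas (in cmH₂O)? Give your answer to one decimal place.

Flow: 38 L/min ÷ 60 = 0.6333 L/s.
Vt = flow × Ti = 0.6333 L/s × 0.75 s × 1000 mL/L = 474.98 mL.
R = (PIP − Pplat)/V̇ = (13 − 9) / 0.6333 = 4.0/0.6333 = 6.316 cmH2O·s/L.
C = Vt/(Pplat − PEEP) = 474.98 / (9 − 2) = 474.98/7.0 = 67.854 mL/cmH2O.
τ = R × C = 6.316 × 0.06785 L/cmH2O = 0.4285 s.
Fraction remaining = e^(−Te/τ) = e^(−0.73/0.4285) = 0.182; trapped volume = 474.98 × 0.182 = 86.446 mL.
Additional alveolar pressure from trapping ≈ V_trapped / C = 86.446 / 67.854 = 1.274 cmH2O.

1.3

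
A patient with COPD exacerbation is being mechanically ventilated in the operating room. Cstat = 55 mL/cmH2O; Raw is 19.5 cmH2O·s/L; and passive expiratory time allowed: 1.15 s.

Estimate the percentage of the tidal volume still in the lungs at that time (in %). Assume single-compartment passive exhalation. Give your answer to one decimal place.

34.2

τ = R × C = 19.5 × 55 mL/cmH2O = 19.5 × 0.055 L/cmH2O = 1.073 s.
Passive exhalation: V(t)/V₀ = e^(−t/τ) = e^(−1.15/1.073) = 0.3424.
Fraction remaining = 0.3424 → 34.24%.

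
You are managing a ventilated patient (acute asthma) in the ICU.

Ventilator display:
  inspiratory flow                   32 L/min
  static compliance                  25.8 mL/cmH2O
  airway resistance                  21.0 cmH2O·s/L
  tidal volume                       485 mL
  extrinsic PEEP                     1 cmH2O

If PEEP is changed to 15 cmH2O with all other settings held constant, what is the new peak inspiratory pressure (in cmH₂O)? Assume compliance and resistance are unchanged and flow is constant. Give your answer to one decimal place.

Flow: 32 L/min ÷ 60 = 0.5333 L/s.
PIP = Vt/C + R·V̇ + PEEP (constant-flow equation of motion).
Only the baseline term changes: ΔPIP = ΔPEEP = 15 − 1 = 14.0 cmH2O.
Original PIP = 485/25.8 + 21.0×0.5333 + 1 = 30.998 cmH2O; new PIP = 30.998 + (14.0) = 44.998 cmH2O.

45.0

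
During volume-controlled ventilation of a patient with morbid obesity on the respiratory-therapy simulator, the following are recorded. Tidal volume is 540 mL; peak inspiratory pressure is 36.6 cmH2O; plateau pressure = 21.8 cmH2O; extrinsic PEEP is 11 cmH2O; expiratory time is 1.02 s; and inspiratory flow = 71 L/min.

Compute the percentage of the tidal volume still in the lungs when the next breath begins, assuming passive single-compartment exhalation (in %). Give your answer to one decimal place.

Flow: 71 L/min ÷ 60 = 1.1833 L/s.
R = (PIP − Pplat)/V̇ = (36.6 − 21.8) / 1.1833 = 14.8/1.1833 = 12.507 cmH2O·s/L.
C = Vt/(Pplat − PEEP) = 540.0 / (21.8 − 11) = 540.0/10.8 = 50.0 mL/cmH2O.
τ = R × C = 12.507 × 0.05 L/cmH2O = 0.6254 s.
Fraction remaining at end-expiration = e^(−Te/τ) = e^(−1.02/0.6254) = 0.1957 → 19.57%.

19.6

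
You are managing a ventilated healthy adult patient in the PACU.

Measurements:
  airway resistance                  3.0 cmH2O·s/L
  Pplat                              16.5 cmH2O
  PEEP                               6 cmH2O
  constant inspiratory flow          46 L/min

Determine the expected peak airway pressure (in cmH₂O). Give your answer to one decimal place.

Flow: 46 L/min ÷ 60 = 0.7667 L/s.
PIP = Pplat + Raw × flow = 16.5 + 3.0 × 0.7667 = 16.5 + 2.3 = 18.8 cmH2O.

18.8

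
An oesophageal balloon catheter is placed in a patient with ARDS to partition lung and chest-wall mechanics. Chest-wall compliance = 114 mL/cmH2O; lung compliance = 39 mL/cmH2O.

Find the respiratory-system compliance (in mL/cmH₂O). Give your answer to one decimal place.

29.1

Lung and chest wall are elastances in series: 1/Crs = 1/CL + 1/Ccw.
1/Crs = 1/39 + 1/114 = 0.03441.
Crs = 29.061 mL/cmH2O.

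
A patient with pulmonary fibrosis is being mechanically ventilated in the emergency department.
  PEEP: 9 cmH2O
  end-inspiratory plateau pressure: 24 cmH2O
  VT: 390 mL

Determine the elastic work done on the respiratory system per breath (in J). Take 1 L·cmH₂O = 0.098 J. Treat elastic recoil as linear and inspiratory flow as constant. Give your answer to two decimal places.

Elastic work ≈ ½ × (Pplat − PEEP) × Vt = 0.5 × (24 − 9) × 0.390 L = 0.5 × 15.0 × 0.390 = 2.925 L·cmH2O.
× 0.098 J/(L·cmH2O) → 0.2867 J.

0.29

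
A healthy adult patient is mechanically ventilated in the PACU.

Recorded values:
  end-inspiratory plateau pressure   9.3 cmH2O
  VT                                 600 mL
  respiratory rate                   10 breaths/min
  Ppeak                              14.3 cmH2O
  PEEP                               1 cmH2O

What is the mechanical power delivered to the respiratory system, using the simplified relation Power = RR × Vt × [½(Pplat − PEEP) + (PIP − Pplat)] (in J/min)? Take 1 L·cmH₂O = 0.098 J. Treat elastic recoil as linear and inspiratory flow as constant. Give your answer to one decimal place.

5.4

Per-breath work = Vt × [½(Pplat−PEEP) + (PIP−Pplat)] = 0.600 × [0.5×8.3 + 5.0] = 0.600 × 9.15 = 5.49 L·cmH2O.
Power = 10 × 5.49 = 54.9 L·cmH2O/min.
× 0.098 J/(L·cmH2O) → 5.38 J/min.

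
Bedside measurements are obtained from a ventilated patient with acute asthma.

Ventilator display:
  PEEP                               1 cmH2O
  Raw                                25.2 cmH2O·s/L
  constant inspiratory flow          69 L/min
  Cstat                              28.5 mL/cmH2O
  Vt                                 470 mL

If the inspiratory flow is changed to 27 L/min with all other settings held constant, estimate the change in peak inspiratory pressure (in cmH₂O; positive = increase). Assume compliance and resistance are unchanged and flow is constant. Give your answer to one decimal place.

Flow: 69 L/min ÷ 60 = 1.15 L/s.
New flow: 27 L/min ÷ 60 = 0.45 L/s.
PIP = Vt/C + R·V̇ + PEEP (constant-flow equation of motion).
Only the resistive term changes: ΔPIP = R × ΔV̇ = 25.2 × (0.45 − 1.15) = 25.2 × -0.7 = -17.64 cmH2O.

-17.6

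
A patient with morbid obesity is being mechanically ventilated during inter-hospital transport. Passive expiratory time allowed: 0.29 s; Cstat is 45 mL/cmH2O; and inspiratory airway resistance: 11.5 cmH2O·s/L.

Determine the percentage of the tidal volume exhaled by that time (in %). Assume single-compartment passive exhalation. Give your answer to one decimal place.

42.9

τ = R × C = 11.5 × 45 mL/cmH2O = 11.5 × 0.045 L/cmH2O = 0.5175 s.
Passive exhalation: V(t)/V₀ = e^(−t/τ) = e^(−0.29/0.5175) = 0.571.
Fraction exhaled = 1 − 0.571 = 0.429 → 42.9%.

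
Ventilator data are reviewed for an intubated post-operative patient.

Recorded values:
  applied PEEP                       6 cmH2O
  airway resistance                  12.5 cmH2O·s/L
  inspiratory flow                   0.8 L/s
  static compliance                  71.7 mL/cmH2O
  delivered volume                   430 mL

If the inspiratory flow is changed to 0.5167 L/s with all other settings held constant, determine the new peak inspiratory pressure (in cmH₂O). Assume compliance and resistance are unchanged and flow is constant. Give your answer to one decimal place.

PIP = Vt/C + R·V̇ + PEEP (constant-flow equation of motion).
Only the resistive term changes: ΔPIP = R × ΔV̇ = 12.5 × (0.5167 − 0.8) = 12.5 × -0.2833 = -3.541 cmH2O.
Original PIP = 430/71.7 + 12.5×0.8 + 6 = 21.997 cmH2O; new PIP = 21.997 + (-3.541) = 18.456 cmH2O.

18.5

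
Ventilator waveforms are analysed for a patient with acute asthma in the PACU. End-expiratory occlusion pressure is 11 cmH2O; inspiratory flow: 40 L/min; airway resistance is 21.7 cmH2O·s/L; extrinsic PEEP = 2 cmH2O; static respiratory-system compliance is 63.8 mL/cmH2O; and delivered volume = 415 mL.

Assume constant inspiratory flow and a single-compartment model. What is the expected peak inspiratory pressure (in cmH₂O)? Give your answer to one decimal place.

32.0

Flow: 40 L/min ÷ 60 = 0.6667 L/s.
Total PEEP = 11 cmH2O (set 2 + intrinsic 9); this is the baseline alveolar pressure.
Equation of motion (constant flow): PIP = Vt/C + R·V̇ + PEEP.
PIP = 415/63.8 + 21.7×0.6667 + 11 = 6.505 + 14.467 + 11 = 31.972 cmH2O.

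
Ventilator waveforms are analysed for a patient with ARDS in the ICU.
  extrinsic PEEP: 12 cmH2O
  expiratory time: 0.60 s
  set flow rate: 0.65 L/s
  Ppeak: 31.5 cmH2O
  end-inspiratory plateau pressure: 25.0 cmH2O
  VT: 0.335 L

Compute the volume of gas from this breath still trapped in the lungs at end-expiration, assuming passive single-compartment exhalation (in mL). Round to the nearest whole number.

33

R = (PIP − Pplat)/V̇ = (31.5 − 25.0) / 0.65 = 6.5/0.65 = 10.0 cmH2O·s/L.
C = Vt/(Pplat − PEEP) = 335.0 / (25.0 − 12) = 335.0/13.0 = 25.769 mL/cmH2O.
τ = R × C = 10.0 × 0.02577 L/cmH2O = 0.2577 s.
Fraction remaining = e^(−Te/τ) = e^(−0.60/0.2577) = 0.09746.
Trapped volume = 335.0 × 0.09746 = 32.649 mL.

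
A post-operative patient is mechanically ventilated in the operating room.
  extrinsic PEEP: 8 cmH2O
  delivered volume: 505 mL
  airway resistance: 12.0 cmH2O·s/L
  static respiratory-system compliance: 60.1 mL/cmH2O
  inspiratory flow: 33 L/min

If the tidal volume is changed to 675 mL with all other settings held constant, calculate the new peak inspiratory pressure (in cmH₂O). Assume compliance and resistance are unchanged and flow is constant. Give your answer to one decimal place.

Flow: 33 L/min ÷ 60 = 0.55 L/s.
PIP = Vt/C + R·V̇ + PEEP (constant-flow equation of motion).
Only the elastic term changes: ΔPIP = ΔVt / C = (675 − 505) / 60.1 = 2.829 cmH2O.
Original PIP = 505/60.1 + 12.0×0.55 + 8 = 23.003 cmH2O; new PIP = 23.003 + (2.829) = 25.832 cmH2O.

25.8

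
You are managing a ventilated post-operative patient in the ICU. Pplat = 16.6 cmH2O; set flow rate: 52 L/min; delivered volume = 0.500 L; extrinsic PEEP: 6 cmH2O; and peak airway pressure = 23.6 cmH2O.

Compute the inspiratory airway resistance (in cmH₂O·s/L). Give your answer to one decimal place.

8.1

Flow: 52 L/min ÷ 60 = 0.8667 L/s.
Raw = (PIP − Pplat) / flow = (23.6 − 16.6) / 0.8667 = 7.0 / 0.8667 = 8.077 cmH2O·s/L.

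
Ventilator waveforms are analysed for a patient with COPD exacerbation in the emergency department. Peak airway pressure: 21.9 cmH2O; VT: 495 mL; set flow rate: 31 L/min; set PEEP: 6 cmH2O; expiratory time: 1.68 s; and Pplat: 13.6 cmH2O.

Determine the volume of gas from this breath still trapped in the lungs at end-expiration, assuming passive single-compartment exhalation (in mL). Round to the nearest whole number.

Flow: 31 L/min ÷ 60 = 0.5167 L/s.
R = (PIP − Pplat)/V̇ = (21.9 − 13.6) / 0.5167 = 8.3/0.5167 = 16.063 cmH2O·s/L.
C = Vt/(Pplat − PEEP) = 495.0 / (13.6 − 6) = 495.0/7.6 = 65.132 mL/cmH2O.
τ = R × C = 16.063 × 0.06513 L/cmH2O = 1.046 s.
Fraction remaining = e^(−Te/τ) = e^(−1.68/1.046) = 0.2007.
Trapped volume = 495.0 × 0.2007 = 99.347 mL.

99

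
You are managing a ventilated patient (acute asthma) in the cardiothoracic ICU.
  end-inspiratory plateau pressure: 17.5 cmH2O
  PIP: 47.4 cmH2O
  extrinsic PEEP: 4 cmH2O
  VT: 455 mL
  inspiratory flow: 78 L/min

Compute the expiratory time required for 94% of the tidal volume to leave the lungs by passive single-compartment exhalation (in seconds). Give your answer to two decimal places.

2.18

Flow: 78 L/min ÷ 60 = 1.3 L/s.
R = (PIP − Pplat)/V̇ = (47.4 − 17.5) / 1.3 = 29.9/1.3 = 23.0 cmH2O·s/L.
C = Vt/(Pplat − PEEP) = 455.0 / (17.5 − 4) = 455.0/13.5 = 33.704 mL/cmH2O.
τ = R × C = 23.0 × 0.0337 L/cmH2O = 0.7751 s.
t = −τ·ln(1 − 0.94) = −0.7751·ln(0.06) = 2.181 s.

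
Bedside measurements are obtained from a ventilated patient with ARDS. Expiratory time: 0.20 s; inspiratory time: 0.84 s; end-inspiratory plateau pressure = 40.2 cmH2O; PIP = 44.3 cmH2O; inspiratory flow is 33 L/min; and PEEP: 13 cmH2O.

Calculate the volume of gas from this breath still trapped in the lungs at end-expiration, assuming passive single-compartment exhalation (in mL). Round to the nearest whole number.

95

Flow: 33 L/min ÷ 60 = 0.55 L/s.
Vt = flow × Ti = 0.55 L/s × 0.84 s × 1000 mL/L = 462.0 mL.
R = (PIP − Pplat)/V̇ = (44.3 − 40.2) / 0.55 = 4.1/0.55 = 7.455 cmH2O·s/L.
C = Vt/(Pplat − PEEP) = 462.0 / (40.2 − 13) = 462.0/27.2 = 16.985 mL/cmH2O.
τ = R × C = 7.455 × 0.01699 L/cmH2O = 0.1267 s.
Fraction remaining = e^(−Te/τ) = e^(−0.20/0.1267) = 0.2063.
Trapped volume = 462.0 × 0.2063 = 95.311 mL.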